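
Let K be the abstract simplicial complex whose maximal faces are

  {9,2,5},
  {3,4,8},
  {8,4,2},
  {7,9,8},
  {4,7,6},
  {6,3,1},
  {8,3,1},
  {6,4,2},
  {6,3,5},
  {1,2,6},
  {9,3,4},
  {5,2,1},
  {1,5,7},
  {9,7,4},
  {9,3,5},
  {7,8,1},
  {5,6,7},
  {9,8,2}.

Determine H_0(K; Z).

Fix the vertex order 1 < 2 < 3 < 4 < 5 < 6 < 7 < 8 < 9 and write every simplex with vertices in increasing order. Then dim K = 2 and the simplices of K are:

  0-simplices (9): [1], [2], [3], [4], [5], [6], [7], [8], [9]
  1-simplices (27): (27 of them)
  2-simplices (18): [1,2,5], [1,2,6], [1,3,6], [1,3,8], [1,5,7], [1,7,8], [2,4,6], [2,4,8], [2,5,9], [2,8,9], [3,4,8], [3,4,9], [3,5,6], [3,5,9], [4,6,7], [4,7,9], [5,6,7], [7,8,9]

Hence C_0 ≅ Z^9, C_1 ≅ Z^27, C_2 ≅ Z^18.

Boundary ∂_1: C_1 → C_0 sends each edge [p,q] (with p < q) to q − p. For instance
  ∂[1,2] = [2] − [1].
This gives a 9×27 integer matrix of rank 8; reducing to Smith normal form yields diagonal entries (1,1,1,1,1,1,1,1).

The boundary map ∂_2: C_2 → C_1 acts by ∂[p,q,r] = [q,r] − [p,r] + [p,q]. For instance
  ∂[2,4,8] = [4,8] − [2,8] + [2,4],
  ∂[1,3,6] = [3,6] − [1,6] + [1,3].
This gives a 27×18 integer matrix of rank 18; reducing to Smith normal form yields diagonal entries (1,1,1,1,1,1,1,1,1,1,1,1,1,1,1,1,1,2).

Now H_k = ker ∂_k / im ∂_{k+1}, so:

  H_0: rank C_0 − rank ∂_1 = 9 − 8 = 1, and the invariant factors of ∂_1 are all 1, so H_0 ≅ Z.

H_0 ≅ Z.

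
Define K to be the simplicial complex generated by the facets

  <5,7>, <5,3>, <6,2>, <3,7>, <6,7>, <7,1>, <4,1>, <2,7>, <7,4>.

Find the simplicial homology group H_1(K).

Take the total order 1 < 2 < 3 < 4 < 5 < 6 < 7 on the vertex set. Then K (dimension 1) consists of the simplices:

  0-simplices (7): [1], [2], [3], [4], [5], [6], [7]
  1-simplices (9): [1,4], [1,7], [2,6], [2,7], [3,5], [3,7], [4,7], [5,7], [6,7]

so the chain groups are C_0 ≅ Z^7, C_1 ≅ Z^9.

Boundary ∂_1: C_1 → C_0 is given by ∂[p,q] = [q] − [p]. For instance
  ∂[1,4] = [4] − [1].
As a 7×9 matrix over Z this has rank 6, with invariant factors (1,1,1,1,1,1).

Now H_k = ker ∂_k / im ∂_{k+1}, so:

  H_1: rank ker ∂_1 − rank ∂_2 = (9 − 6) − 0 = 3, and there is no ∂_2, so H_1 = Z^3.

H_1 ≅ Z^3.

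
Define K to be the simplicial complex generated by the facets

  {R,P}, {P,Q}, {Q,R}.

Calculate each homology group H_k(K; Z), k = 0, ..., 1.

H_0 = Z,  H_1 = Z.

Fix the vertex order P < Q < R and write every simplex with vertices in increasing order. Then dim K = 1 and the simplices of K are:

  0-simplices (3): P, Q, R
  1-simplices (3): PQ, PR, QR

giving chain groups C_0 ≅ Z^3, C_1 ≅ Z^3.

The boundary map ∂_1: C_1 → C_0 sends each edge [p,q] (with p < q) to q − p.
The resulting 3×3 matrix has rank 2, and its Smith normal form has invariant factors (1,1).

Reading off H_k = ker ∂_k / im ∂_{k+1}:

  H_0: rank C_0 − rank ∂_1 = 3 − 2 = 1, and the invariant factors of ∂_1 are all 1, so H_0 = Z.
  H_1: rank ker ∂_1 − rank ∂_2 = (3 − 2) − 0 = 1, and there is no ∂_2, so H_1 = Z.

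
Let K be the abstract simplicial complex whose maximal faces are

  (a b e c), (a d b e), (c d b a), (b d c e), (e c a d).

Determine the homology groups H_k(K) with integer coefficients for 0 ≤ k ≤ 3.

H_0 ≅ Z,  H_1 = 0,  H_2 = 0,  H_3 ≅ Z.

Order the vertices as a < b < c < d < e. Listing each simplex with vertices in this order, K has dimension 3 with simplices:

  0-simplices (5): a, b, c, d, e
  1-simplices (10): ab, ac, ad, ae, bc, bd, be, cd, ce, de
  2-simplices (10): abc, abd, abe, acd, ace, ade, bcd, bce, bde, cde
  3-simplices (5): abcd, abce, abde, acde, bcde

giving chain groups C_0 ≅ Z^5, C_1 ≅ Z^10, C_2 ≅ Z^10, C_3 ≅ Z^5.

∂_1: C_1 → C_0 maps an edge to its endpoints' difference, ∂[p,q] = q − p. For instance
  ∂de = e − d.
The resulting 5×10 matrix has rank 4, and its Smith normal form has invariant factors (1,1,1,1).

Boundary ∂_2: C_2 → C_1 sends each 2-simplex [p,q,r] to [q,r] − [p,r] + [p,q]. For instance
  ∂bce = ce − be + bc,
  ∂abd = bd − ad + ab.
This gives a 10×10 integer matrix of rank 6; reducing to Smith normal form yields diagonal entries (1,1,1,1,1,1).

Boundary ∂_3: C_3 → C_2 sends each 3-simplex σ to the alternating sum Σ_i (−1)^i (σ with its i-th vertex removed). For instance
  ∂abce = bce − ace + abe − abc,
  ∂acde = cde − ade + ace − acd.
As a 10×5 matrix over Z this has rank 4, with invariant factors (1,1,1,1).

Reading off H_k = ker ∂_k / im ∂_{k+1}:

  H_0: rank C_0 − rank ∂_1 = 5 − 4 = 1, and the invariant factors of ∂_1 are all 1, so H_0 ≅ Z.
  H_1: rank ker ∂_1 − rank ∂_2 = (10 − 4) − 6 = 0, and the invariant factors of ∂_2 are all 1, so H_1 ≅ 0.
  H_2: rank ker ∂_2 − rank ∂_3 = (10 − 6) − 4 = 0, and the invariant factors of ∂_3 are all 1, so H_2 ≅ 0.
  H_3: rank ker ∂_3 − rank ∂_4 = (5 − 4) − 0 = 1, and there is no ∂_4, so H_3 ≅ Z.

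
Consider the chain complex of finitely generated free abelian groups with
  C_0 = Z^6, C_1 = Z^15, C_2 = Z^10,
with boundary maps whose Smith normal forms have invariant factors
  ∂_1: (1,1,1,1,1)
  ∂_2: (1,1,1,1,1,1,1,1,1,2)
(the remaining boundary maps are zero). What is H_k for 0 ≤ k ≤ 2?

H_0: b_0 = 6 − 0 − 5 = 1; torsion from ∂_1 factors > 1: none. So H_0 = Z.
H_1: b_1 = 15 − 5 − 10 = 0; torsion from ∂_2 factors > 1: [2]. So H_1 = Z/2.
H_2: b_2 = 10 − 10 − 0 = 0; torsion from ∂_3 factors > 1: none. So H_2 = 0.

H_0 = Z,  H_1 = Z/2,  H_2 = 0.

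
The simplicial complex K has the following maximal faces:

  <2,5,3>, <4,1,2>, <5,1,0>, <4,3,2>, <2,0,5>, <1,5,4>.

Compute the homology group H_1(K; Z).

H_1 ≅ Z.

Fix the vertex order 0 < 1 < 2 < 3 < 4 < 5 and write every simplex with vertices in increasing order. Then dim K = 2 and the simplices of K are:

  0-simplices (6): [0], [1], [2], [3], [4], [5]
  1-simplices (12): [0,1], [0,2], [0,5], [1,2], [1,4], [1,5], [2,3], [2,4], [2,5], [3,4], [3,5], [4,5]
  2-simplices (6): [0,1,5], [0,2,5], [1,2,4], [1,4,5], [2,3,4], [2,3,5]

Hence C_0 ≅ Z^6, C_1 ≅ Z^12, C_2 ≅ Z^6.

Boundary ∂_1: C_1 → C_0 is given by ∂[p,q] = [q] − [p]. For instance
  ∂[1,4] = [4] − [1].
This gives a 6×12 integer matrix of rank 5; reducing to Smith normal form yields diagonal entries (1,1,1,1,1).

∂_2: C_2 → C_1 sends each 2-simplex [p,q,r] to [q,r] − [p,r] + [p,q]. For instance
  ∂[1,4,5] = [4,5] − [1,5] + [1,4],
  ∂[2,3,5] = [3,5] − [2,5] + [2,3].
The resulting 12×6 matrix has rank 6, and its Smith normal form has invariant factors (1,1,1,1,1,1).

Now H_k = ker ∂_k / im ∂_{k+1}, so:

  H_1: rank ker ∂_1 − rank ∂_2 = (12 − 5) − 6 = 1, and the invariant factors of ∂_2 are all 1, so H_1 = Z.

(K is a triangulation of the cylinder S^1 x I.)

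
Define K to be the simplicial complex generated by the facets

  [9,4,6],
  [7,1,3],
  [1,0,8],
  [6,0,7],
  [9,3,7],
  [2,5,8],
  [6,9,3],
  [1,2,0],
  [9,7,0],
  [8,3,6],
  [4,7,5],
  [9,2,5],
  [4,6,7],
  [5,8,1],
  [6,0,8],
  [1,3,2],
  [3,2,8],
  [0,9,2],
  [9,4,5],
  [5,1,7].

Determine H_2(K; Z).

Take the total order 0 < 1 < 2 < 3 < 4 < 5 < 6 < 7 < 8 < 9 on the vertex set. Then K (dimension 2) consists of the simplices:

  0-simplices (10): [0], [1], [2], [3], [4], [5], [6], [7], [8], [9]
  1-simplices (30): (30 of them)
  2-simplices (20): (20 of them)

so the chain groups are C_0 ≅ Z^10, C_1 ≅ Z^30, C_2 ≅ Z^20.

Boundary ∂_1: C_1 → C_0 maps an edge to its endpoints' difference, ∂[p,q] = q − p.
As a 10×30 matrix over Z this has rank 9, with invariant factors (1,1,1,1,1,1,1,1,1).

Boundary ∂_2: C_2 → C_1 sends each 2-simplex [p,q,r] to [q,r] − [p,r] + [p,q]. For instance
  ∂[3,6,8] = [6,8] − [3,8] + [3,6],
  ∂[1,5,7] = [5,7] − [1,7] + [1,5].
The 30×20 boundary matrix has rank 20 and Smith normal form diag(1,1,1,1,1,1,1,1,1,1,1,1,1,1,1,1,1,1,1,2).

Reading off H_k = ker ∂_k / im ∂_{k+1}:

  H_2: rank ker ∂_2 − rank ∂_3 = (20 − 20) − 0 = 0, and there is no ∂_3, so H_2 ≅ 0.

H_2 ≅ 0.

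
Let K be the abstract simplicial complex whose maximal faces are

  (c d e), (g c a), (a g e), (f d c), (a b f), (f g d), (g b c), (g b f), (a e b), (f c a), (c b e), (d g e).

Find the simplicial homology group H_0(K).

H_0 ≅ Z.

K has 7 vertices, 18 edges, 12 triangles.
rank ∂_0 = 0, rank ∂_1 = 6 ⇒ b_0 = 7 − 0 − 6 = 1; all invariant factors of ∂_1 are 1 so no torsion. So H_0 = Z.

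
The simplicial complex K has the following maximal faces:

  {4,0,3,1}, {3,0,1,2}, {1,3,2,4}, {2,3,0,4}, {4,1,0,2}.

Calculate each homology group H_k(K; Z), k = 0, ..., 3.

H_0 ≅ Z,  H_1 = 0,  H_2 = 0,  H_3 ≅ Z.

Fix the vertex order 0 < 1 < 2 < 3 < 4 and write every simplex with vertices in increasing order. Then dim K = 3 and the simplices of K are:

  0-simplices (5): [0], [1], [2], [3], [4]
  1-simplices (10): [0,1], [0,2], [0,3], [0,4], [1,2], [1,3], [1,4], [2,3], [2,4], [3,4]
  2-simplices (10): [0,1,2], [0,1,3], [0,1,4], [0,2,3], [0,2,4], [0,3,4], [1,2,3], [1,2,4], [1,3,4], [2,3,4]
  3-simplices (5): [0,1,2,3], [0,1,2,4], [0,1,3,4], [0,2,3,4], [1,2,3,4]

Hence C_0 ≅ Z^5, C_1 ≅ Z^10, C_2 ≅ Z^10, C_3 ≅ Z^5.

The boundary map ∂_1: C_1 → C_0 is given by ∂[p,q] = [q] − [p].
As a 5×10 matrix over Z this has rank 4, with invariant factors (1,1,1,1).

Boundary ∂_2: C_2 → C_1 acts by ∂[p,q,r] = [q,r] − [p,r] + [p,q]. For instance
  ∂[1,2,4] = [2,4] − [1,4] + [1,2],
  ∂[0,1,2] = [1,2] − [0,2] + [0,1].
As a 10×10 matrix over Z this has rank 6, with invariant factors (1,1,1,1,1,1).

The boundary map ∂_3: C_3 → C_2 sends each 3-simplex σ to the alternating sum Σ_i (−1)^i (σ with its i-th vertex removed). For instance
  ∂[0,1,3,4] = [1,3,4] − [0,3,4] + [0,1,4] − [0,1,3],
  ∂[0,2,3,4] = [2,3,4] − [0,3,4] + [0,2,4] − [0,2,3].
The 10×5 boundary matrix has rank 4 and Smith normal form diag(1,1,1,1).

Reading off H_k = ker ∂_k / im ∂_{k+1}:

  H_0: rank C_0 − rank ∂_1 = 5 − 4 = 1, and the invariant factors of ∂_1 are all 1, so H_0 = Z.
  H_1: rank ker ∂_1 − rank ∂_2 = (10 − 4) − 6 = 0, and the invariant factors of ∂_2 are all 1, so H_1 = 0.
  H_2: rank ker ∂_2 − rank ∂_3 = (10 − 6) − 4 = 0, and the invariant factors of ∂_3 are all 1, so H_2 = 0.
  H_3: rank ker ∂_3 − rank ∂_4 = (5 − 4) − 0 = 1, and there is no ∂_4, so H_3 = Z.

As a check, the Euler characteristic is 5 − 10 + 10 − 5 = 0, which agrees with 1 − 0 + 0 − 1 = 0.
(K is a triangulation of the 3-sphere S^3.)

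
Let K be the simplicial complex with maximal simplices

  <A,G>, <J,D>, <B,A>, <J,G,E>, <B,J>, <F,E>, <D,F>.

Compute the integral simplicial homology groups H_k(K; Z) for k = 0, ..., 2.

H_0 ≅ Z,  H_1 ≅ Z^2,  H_2 = 0.

Take the total order A < B < D < E < F < G < J on the vertex set. Then K (dimension 2) consists of the simplices:

  0-simplices (7): A, B, D, E, F, G, J
  1-simplices (9): AB, AG, BJ, DF, DJ, EF, EG, EJ, GJ
  2-simplices (1): EGJ

giving chain groups C_0 ≅ Z^7, C_1 ≅ Z^9, C_2 ≅ Z^1.

The boundary map ∂_1: C_1 → C_0 maps an edge to its endpoints' difference, ∂[p,q] = q − p. For instance
  ∂AB = B − A.
The 7×9 boundary matrix has rank 6 and Smith normal form diag(1,1,1,1,1,1).

Boundary ∂_2: C_2 → C_1 sends each 2-simplex [p,q,r] to [q,r] − [p,r] + [p,q]. For instance
  ∂EGJ = GJ − EJ + EG.
The resulting 9×1 matrix has rank 1, and its Smith normal form has invariant factors (1).

From H_k ≅ ker(∂_k) / im(∂_{k+1}) we obtain:

  H_0: rank C_0 − rank ∂_1 = 7 − 6 = 1, and the invariant factors of ∂_1 are all 1, so H_0 = Z.
  H_1: rank ker ∂_1 − rank ∂_2 = (9 − 6) − 1 = 2, and the invariant factors of ∂_2 are all 1, so H_1 = Z^2.
  H_2: rank ker ∂_2 − rank ∂_3 = (1 − 1) − 0 = 0, and there is no ∂_3, so H_2 = 0.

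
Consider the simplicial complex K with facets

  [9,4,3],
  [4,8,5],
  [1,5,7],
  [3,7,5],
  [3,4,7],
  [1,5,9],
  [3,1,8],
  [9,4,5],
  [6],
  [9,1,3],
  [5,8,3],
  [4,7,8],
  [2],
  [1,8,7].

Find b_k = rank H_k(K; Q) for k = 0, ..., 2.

K has 9 vertices, 18 edges, 12 triangles.
rank ∂_0 = 0, rank ∂_1 = 6 ⇒ b_0 = 9 − 0 − 6 = 3; all invariant factors of ∂_1 are 1 so no torsion. So H_0 = Z^3.
rank ∂_1 = 6, rank ∂_2 = 12 ⇒ b_1 = 18 − 6 − 12 = 0; ∂_2 has invariant factor(s) [2] giving torsion. So H_1 = Z/2.
rank ∂_2 = 12, rank ∂_3 = 0 ⇒ b_2 = 12 − 12 − 0 = 0. So H_2 = 0.

b_0 = 3, b_1 = 0, b_2 = 0.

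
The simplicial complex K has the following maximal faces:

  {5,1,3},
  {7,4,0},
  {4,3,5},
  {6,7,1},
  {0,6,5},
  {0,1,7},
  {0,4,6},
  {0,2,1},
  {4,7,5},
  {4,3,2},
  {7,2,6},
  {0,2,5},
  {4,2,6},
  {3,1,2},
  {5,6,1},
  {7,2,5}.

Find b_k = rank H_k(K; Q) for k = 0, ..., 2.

b_0 = 1, b_1 = 2, b_2 = 1.

Fix the vertex order 0 < 1 < 2 < 3 < 4 < 5 < 6 < 7 and write every simplex with vertices in increasing order. Then dim K = 2 and the simplices of K are:

  0-simplices (8): [0], [1], [2], [3], [4], [5], [6], [7]
  1-simplices (24): (24 of them)
  2-simplices (16): [0,1,2], [0,1,7], [0,2,5], [0,4,6], [0,4,7], [0,5,6], [1,2,3], [1,3,5], [1,5,6], [1,6,7], [2,3,4], [2,4,6], [2,5,7], [2,6,7], [3,4,5], [4,5,7]

Hence C_0 ≅ Z^8, C_1 ≅ Z^24, C_2 ≅ Z^16.

The boundary map ∂_1: C_1 → C_0 maps an edge to its endpoints' difference, ∂[p,q] = q − p. For instance
  ∂[0,5] = [5] − [0].
The resulting 8×24 matrix has rank 7, and its Smith normal form has invariant factors (1,1,1,1,1,1,1).

Boundary ∂_2: C_2 → C_1 acts by ∂[p,q,r] = [q,r] − [p,r] + [p,q]. For instance
  ∂[2,6,7] = [6,7] − [2,7] + [2,6],
  ∂[4,5,7] = [5,7] − [4,7] + [4,5].
This gives a 24×16 integer matrix of rank 15; reducing to Smith normal form yields diagonal entries (1,1,1,1,1,1,1,1,1,1,1,1,1,1,1).

Computing H_k = (kernel of ∂_k) / (image of ∂_{k+1}):

  H_0: rank C_0 − rank ∂_1 = 8 − 7 = 1, and the invariant factors of ∂_1 are all 1, so H_0 = Z.
  H_1: rank ker ∂_1 − rank ∂_2 = (24 − 7) − 15 = 2, and the invariant factors of ∂_2 are all 1, so H_1 = Z^2.
  H_2: rank ker ∂_2 − rank ∂_3 = (16 − 15) − 0 = 1, and there is no ∂_3, so H_2 = Z.

As a check, the Euler characteristic is 8 − 24 + 16 = 0, which agrees with 1 − 2 + 1 = 0.

Hence the Betti numbers are b_0 = 1, b_1 = 2, b_2 = 1.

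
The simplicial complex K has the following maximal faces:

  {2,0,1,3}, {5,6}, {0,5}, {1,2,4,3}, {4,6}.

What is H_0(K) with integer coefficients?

H_0 = Z.

Take the total order 0 < 1 < 2 < 3 < 4 < 5 < 6 on the vertex set. Then K (dimension 3) consists of the simplices:

  0-simplices (7): [0], [1], [2], [3], [4], [5], [6]
  1-simplices (12): [0,1], [0,2], [0,3], [0,5], [1,2], [1,3], [1,4], [2,3], [2,4], [3,4], [4,6], [5,6]
  2-simplices (7): [0,1,2], [0,1,3], [0,2,3], [1,2,3], [1,2,4], [1,3,4], [2,3,4]
  3-simplices (2): [0,1,2,3], [1,2,3,4]

Hence C_0 ≅ Z^7, C_1 ≅ Z^12, C_2 ≅ Z^7, C_3 ≅ Z^2.

∂_1: C_1 → C_0 sends each edge [p,q] (with p < q) to q − p. For instance
  ∂[5,6] = [6] − [5].
The resulting 7×12 matrix has rank 6, and its Smith normal form has invariant factors (1,1,1,1,1,1).

Boundary ∂_2: C_2 → C_1 acts by ∂[p,q,r] = [q,r] − [p,r] + [p,q]. For instance
  ∂[0,1,3] = [1,3] − [0,3] + [0,1],
  ∂[1,3,4] = [3,4] − [1,4] + [1,3].
The resulting 12×7 matrix has rank 5, and its Smith normal form has invariant factors (1,1,1,1,1).

The boundary map ∂_3: C_3 → C_2 sends each 3-simplex σ to the alternating sum Σ_i (−1)^i (σ with its i-th vertex removed). For instance
  ∂[1,2,3,4] = [2,3,4] − [1,3,4] + [1,2,4] − [1,2,3],
  ∂[0,1,2,3] = [1,2,3] − [0,2,3] + [0,1,3] − [0,1,2].
As a 7×2 matrix over Z this has rank 2, with invariant factors (1,1).

Reading off H_k = ker ∂_k / im ∂_{k+1}:

  H_0: rank C_0 − rank ∂_1 = 7 − 6 = 1, and the invariant factors of ∂_1 are all 1, so H_0 = Z.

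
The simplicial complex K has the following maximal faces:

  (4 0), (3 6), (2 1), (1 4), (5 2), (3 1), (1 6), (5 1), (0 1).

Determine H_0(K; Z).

K has 7 vertices, 9 edges.
rank ∂_0 = 0, rank ∂_1 = 6 ⇒ b_0 = 7 − 0 − 6 = 1; all invariant factors of ∂_1 are 1 so no torsion. So H_0 ≅ Z.

H_0 ≅ Z.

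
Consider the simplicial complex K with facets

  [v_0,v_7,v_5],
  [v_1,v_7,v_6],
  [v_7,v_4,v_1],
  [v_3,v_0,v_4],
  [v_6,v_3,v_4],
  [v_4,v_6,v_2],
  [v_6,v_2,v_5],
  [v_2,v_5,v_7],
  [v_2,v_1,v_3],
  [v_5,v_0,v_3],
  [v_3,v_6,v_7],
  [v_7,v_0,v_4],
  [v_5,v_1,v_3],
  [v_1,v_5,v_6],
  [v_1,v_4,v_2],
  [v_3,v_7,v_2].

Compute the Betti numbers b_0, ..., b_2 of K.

Take the total order v_0 < v_1 < v_2 < v_3 < v_4 < v_5 < v_6 < v_7 on the vertex set. Then K (dimension 2) consists of the simplices:

  0-simplices (8): [v_0], [v_1], [v_2], [v_3], [v_4], [v_5], [v_6], [v_7]
  1-simplices (24): (24 of them)
  2-simplices (16): (16 of them)

Hence C_0 ≅ Z^8, C_1 ≅ Z^24, C_2 ≅ Z^16.

The boundary map ∂_1: C_1 → C_0 is given by ∂[p,q] = [q] − [p]. For instance
  ∂[v_2,v_4] = [v_4] − [v_2].
The resulting 8×24 matrix has rank 7, and its Smith normal form has invariant factors (1,1,1,1,1,1,1).

Boundary ∂_2: C_2 → C_1 acts by ∂[p,q,r] = [q,r] − [p,r] + [p,q]. For instance
  ∂[v_2,v_5,v_7] = [v_5,v_7] − [v_2,v_7] + [v_2,v_5],
  ∂[v_0,v_4,v_7] = [v_4,v_7] − [v_0,v_7] + [v_0,v_4].
This gives a 24×16 integer matrix of rank 15; reducing to Smith normal form yields diagonal entries (1,1,1,1,1,1,1,1,1,1,1,1,1,1,1).

Reading off H_k = ker ∂_k / im ∂_{k+1}:

  H_0: rank C_0 − rank ∂_1 = 8 − 7 = 1, and the invariant factors of ∂_1 are all 1, so H_0 = Z.
  H_1: rank ker ∂_1 − rank ∂_2 = (24 − 7) − 15 = 2, and the invariant factors of ∂_2 are all 1, so H_1 = Z^2.
  H_2: rank ker ∂_2 − rank ∂_3 = (16 − 15) − 0 = 1, and there is no ∂_3, so H_2 = Z.

Hence the Betti numbers are b_0 = 1, b_1 = 2, b_2 = 1.

b_0 = 1, b_1 = 2, b_2 = 1.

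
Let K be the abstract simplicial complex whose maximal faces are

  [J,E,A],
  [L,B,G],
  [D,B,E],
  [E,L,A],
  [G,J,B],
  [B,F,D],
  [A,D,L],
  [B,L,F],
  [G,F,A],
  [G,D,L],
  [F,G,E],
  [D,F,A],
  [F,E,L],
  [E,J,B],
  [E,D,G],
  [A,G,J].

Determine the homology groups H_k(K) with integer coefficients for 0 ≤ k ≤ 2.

H_0 ≅ Z,  H_1 ≅ Z^2,  H_2 ≅ Z.

We work with the vertex ordering A < B < D < E < F < G < J < L. The simplices of K, each written with vertices in increasing order, are:

  0-simplices (8): A, B, D, E, F, G, J, L
  1-simplices (24): AD, AE, AF, AG, AJ, AL, BD, BE, BF, BG, BJ, BL, DE, DF, DG, DL, EF, EG, EJ, EL, FG, FL, GJ, GL
  2-simplices (16): ADF, ADL, AEJ, AEL, AFG, AGJ, BDE, BDF, BEJ, BFL, BGJ, BGL, DEG, DGL, EFG, EFL

so the chain groups are C_0 ≅ Z^8, C_1 ≅ Z^24, C_2 ≅ Z^16.

Boundary ∂_1: C_1 → C_0 maps an edge to its endpoints' difference, ∂[p,q] = q − p. For instance
  ∂BG = G − B.
The resulting 8×24 matrix has rank 7, and its Smith normal form has invariant factors (1,1,1,1,1,1,1).

∂_2: C_2 → C_1 maps a triangle to the signed sum of its edges. For instance
  ∂BEJ = EJ − BJ + BE,
  ∂EFL = FL − EL + EF.
As a 24×16 matrix over Z this has rank 15, with invariant factors (1,1,1,1,1,1,1,1,1,1,1,1,1,1,1).

Reading off H_k = ker ∂_k / im ∂_{k+1}:

  H_0: rank C_0 − rank ∂_1 = 8 − 7 = 1, and the invariant factors of ∂_1 are all 1, so H_0 ≅ Z.
  H_1: rank ker ∂_1 − rank ∂_2 = (24 − 7) − 15 = 2, and the invariant factors of ∂_2 are all 1, so H_1 ≅ Z^2.
  H_2: rank ker ∂_2 − rank ∂_3 = (16 − 15) − 0 = 1, and there is no ∂_3, so H_2 ≅ Z.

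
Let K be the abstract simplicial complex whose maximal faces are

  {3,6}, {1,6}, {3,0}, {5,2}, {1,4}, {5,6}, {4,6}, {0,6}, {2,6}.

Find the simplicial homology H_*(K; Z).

K has 7 vertices, 9 edges.
rank ∂_0 = 0, rank ∂_1 = 6 ⇒ b_0 = 7 − 0 − 6 = 1; all invariant factors of ∂_1 are 1 so no torsion. So H_0 ≅ Z.
rank ∂_1 = 6, rank ∂_2 = 0 ⇒ b_1 = 9 − 6 − 0 = 3. So H_1 ≅ Z^3.

H_0 = Z,  H_1 = Z^3.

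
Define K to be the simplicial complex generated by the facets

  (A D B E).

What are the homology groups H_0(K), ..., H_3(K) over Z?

H_0 ≅ Z,  H_1 = 0,  H_2 = 0,  H_3 = 0.

We work with the vertex ordering A < B < D < E. The simplices of K, each written with vertices in increasing order, are:

  0-simplices (4): A, B, D, E
  1-simplices (6): AB, AD, AE, BD, BE, DE
  2-simplices (4): ABD, ABE, ADE, BDE
  3-simplices (1): ABDE

so the chain groups are C_0 ≅ Z^4, C_1 ≅ Z^6, C_2 ≅ Z^4, C_3 ≅ Z^1.

The boundary map ∂_1: C_1 → C_0 is given by ∂[p,q] = [q] − [p].
This gives a 4×6 integer matrix of rank 3; reducing to Smith normal form yields diagonal entries (1,1,1).

The boundary map ∂_2: C_2 → C_1 maps a triangle to the signed sum of its edges. For instance
  ∂BDE = DE − BE + BD,
  ∂ABE = BE − AE + AB.
This gives a 6×4 integer matrix of rank 3; reducing to Smith normal form yields diagonal entries (1,1,1).

∂_3: C_3 → C_2 sends each 3-simplex σ to the alternating sum Σ_i (−1)^i (σ with its i-th vertex removed). For instance
  ∂ABDE = BDE − ADE + ABE − ABD.
The resulting 4×1 matrix has rank 1, and its Smith normal form has invariant factors (1).

Reading off H_k = ker ∂_k / im ∂_{k+1}:

  H_0: rank C_0 − rank ∂_1 = 4 − 3 = 1, and the invariant factors of ∂_1 are all 1, so H_0 = Z.
  H_1: rank ker ∂_1 − rank ∂_2 = (6 − 3) − 3 = 0, and the invariant factors of ∂_2 are all 1, so H_1 = 0.
  H_2: rank ker ∂_2 − rank ∂_3 = (4 − 3) − 1 = 0, and the invariant factors of ∂_3 are all 1, so H_2 = 0.
  H_3: rank ker ∂_3 − rank ∂_4 = (1 − 1) − 0 = 0, and there is no ∂_4, so H_3 = 0.

As a check, the Euler characteristic is 4 − 6 + 4 − 1 = 1, which agrees with 1 − 0 + 0 − 0 = 1.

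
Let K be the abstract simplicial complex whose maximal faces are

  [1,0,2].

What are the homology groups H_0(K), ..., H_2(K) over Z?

H_0 = Z,  H_1 = 0,  H_2 = 0.

Fix the vertex order 0 < 1 < 2 and write every simplex with vertices in increasing order. Then dim K = 2 and the simplices of K are:

  0-simplices (3): [0], [1], [2]
  1-simplices (3): [0,1], [0,2], [1,2]
  2-simplices (1): [0,1,2]

so the chain groups are C_0 ≅ Z^3, C_1 ≅ Z^3, C_2 ≅ Z^1.

∂_1: C_1 → C_0 is given by ∂[p,q] = [q] − [p].
This gives a 3×3 integer matrix of rank 2; reducing to Smith normal form yields diagonal entries (1,1).

Boundary ∂_2: C_2 → C_1 sends each 2-simplex [p,q,r] to [q,r] − [p,r] + [p,q]. For instance
  ∂[0,1,2] = [1,2] − [0,2] + [0,1].
As a 3×1 matrix over Z this has rank 1, with invariant factors (1).

From H_k ≅ ker(∂_k) / im(∂_{k+1}) we obtain:

  H_0: rank C_0 − rank ∂_1 = 3 − 2 = 1, and the invariant factors of ∂_1 are all 1, so H_0 = Z.
  H_1: rank ker ∂_1 − rank ∂_2 = (3 − 2) − 1 = 0, and the invariant factors of ∂_2 are all 1, so H_1 = 0.
  H_2: rank ker ∂_2 − rank ∂_3 = (1 − 1) − 0 = 0, and there is no ∂_3, so H_2 = 0.

(K is a triangulation of the 2-simplex.)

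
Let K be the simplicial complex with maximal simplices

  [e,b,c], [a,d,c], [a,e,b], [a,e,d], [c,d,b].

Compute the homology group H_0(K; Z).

H_0 = Z.

We work with the vertex ordering a < b < c < d < e. The simplices of K, each written with vertices in increasing order, are:

  0-simplices (5): a, b, c, d, e
  1-simplices (10): ab, ac, ad, ae, bc, bd, be, cd, ce, de
  2-simplices (5): abe, acd, ade, bcd, bce

so the chain groups are C_0 ≅ Z^5, C_1 ≅ Z^10, C_2 ≅ Z^5.

∂_1: C_1 → C_0 maps an edge to its endpoints' difference, ∂[p,q] = q − p. For instance
  ∂de = e − d.
The resulting 5×10 matrix has rank 4, and its Smith normal form has invariant factors (1,1,1,1).

∂_2: C_2 → C_1 maps a triangle to the signed sum of its edges. For instance
  ∂bcd = cd − bd + bc,
  ∂acd = cd − ad + ac.
The resulting 10×5 matrix has rank 5, and its Smith normal form has invariant factors (1,1,1,1,1).

Now H_k = ker ∂_k / im ∂_{k+1}, so:

  H_0: rank C_0 − rank ∂_1 = 5 − 4 = 1, and the invariant factors of ∂_1 are all 1, so H_0 = Z.

(K is a triangulation of the Möbius band.)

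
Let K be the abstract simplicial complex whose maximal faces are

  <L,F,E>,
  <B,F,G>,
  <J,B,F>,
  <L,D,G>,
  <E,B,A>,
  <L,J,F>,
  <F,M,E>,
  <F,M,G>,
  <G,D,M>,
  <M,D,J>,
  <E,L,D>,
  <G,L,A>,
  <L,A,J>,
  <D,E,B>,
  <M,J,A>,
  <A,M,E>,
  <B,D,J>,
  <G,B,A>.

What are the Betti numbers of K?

Order the vertices as A < B < D < E < F < G < J < L < M. Listing each simplex with vertices in this order, K has dimension 2 with simplices:

  0-simplices (9): A, B, D, E, F, G, J, L, M
  1-simplices (27): AB, AE, AG, AJ, AL, AM, BD, BE, BF, BG, BJ, DE, DG, DJ, DL, DM, EF, EL, EM, FG, FJ, FL, FM, GL, GM, JL, JM
  2-simplices (18): ABE, ABG, AEM, AGL, AJL, AJM, BDE, BDJ, BFG, BFJ, DEL, DGL, DGM, DJM, EFL, EFM, FGM, FJL

Hence C_0 ≅ Z^9, C_1 ≅ Z^27, C_2 ≅ Z^18.

The boundary map ∂_1: C_1 → C_0 is given by ∂[p,q] = [q] − [p].
This gives a 9×27 integer matrix of rank 8; reducing to Smith normal form yields diagonal entries (1,1,1,1,1,1,1,1).

The boundary map ∂_2: C_2 → C_1 maps a triangle to the signed sum of its edges. For instance
  ∂ABG = BG − AG + AB,
  ∂DGM = GM − DM + DG.
This gives a 27×18 integer matrix of rank 17; reducing to Smith normal form yields diagonal entries (1,1,1,1,1,1,1,1,1,1,1,1,1,1,1,1,1).

Computing H_k = (kernel of ∂_k) / (image of ∂_{k+1}):

  H_0: rank C_0 − rank ∂_1 = 9 − 8 = 1, and the invariant factors of ∂_1 are all 1, so H_0 = Z.
  H_1: rank ker ∂_1 − rank ∂_2 = (27 − 8) − 17 = 2, and the invariant factors of ∂_2 are all 1, so H_1 = Z^2.
  H_2: rank ker ∂_2 − rank ∂_3 = (18 − 17) − 0 = 1, and there is no ∂_3, so H_2 = Z.

Hence the Betti numbers are b_0 = 1, b_1 = 2, b_2 = 1.

b_0 = 1, b_1 = 2, b_2 = 1.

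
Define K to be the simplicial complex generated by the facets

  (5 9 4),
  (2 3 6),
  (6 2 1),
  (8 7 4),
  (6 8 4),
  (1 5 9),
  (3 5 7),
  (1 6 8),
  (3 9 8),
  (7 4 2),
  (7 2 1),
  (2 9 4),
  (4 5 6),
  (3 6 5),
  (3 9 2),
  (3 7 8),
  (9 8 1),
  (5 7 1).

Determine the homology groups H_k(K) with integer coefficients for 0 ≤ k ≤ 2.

H_0 ≅ Z,  H_1 ≅ Z^2,  H_2 ≅ Z.

We work with the vertex ordering 1 < 2 < 3 < 4 < 5 < 6 < 7 < 8 < 9. The simplices of K, each written with vertices in increasing order, are:

  0-simplices (9): [1], [2], [3], [4], [5], [6], [7], [8], [9]
  1-simplices (27): (27 of them)
  2-simplices (18): [1,2,6], [1,2,7], [1,5,7], [1,5,9], [1,6,8], [1,8,9], [2,3,6], [2,3,9], [2,4,7], [2,4,9], [3,5,6], [3,5,7], [3,7,8], [3,8,9], [4,5,6], [4,5,9], [4,6,8], [4,7,8]

Hence C_0 ≅ Z^9, C_1 ≅ Z^27, C_2 ≅ Z^18.

∂_1: C_1 → C_0 sends each edge [p,q] (with p < q) to q − p. For instance
  ∂[3,7] = [7] − [3].
The resulting 9×27 matrix has rank 8, and its Smith normal form has invariant factors (1,1,1,1,1,1,1,1).

Boundary ∂_2: C_2 → C_1 maps a triangle to the signed sum of its edges. For instance
  ∂[3,8,9] = [8,9] − [3,9] + [3,8],
  ∂[3,5,6] = [5,6] − [3,6] + [3,5].
The resulting 27×18 matrix has rank 17, and its Smith normal form has invariant factors (1,1,1,1,1,1,1,1,1,1,1,1,1,1,1,1,1).

Computing H_k = (kernel of ∂_k) / (image of ∂_{k+1}):

  H_0: rank C_0 − rank ∂_1 = 9 − 8 = 1, and the invariant factors of ∂_1 are all 1, so H_0 ≅ Z.
  H_1: rank ker ∂_1 − rank ∂_2 = (27 − 8) − 17 = 2, and the invariant factors of ∂_2 are all 1, so H_1 ≅ Z^2.
  H_2: rank ker ∂_2 − rank ∂_3 = (18 − 17) − 0 = 1, and there is no ∂_3, so H_2 ≅ Z.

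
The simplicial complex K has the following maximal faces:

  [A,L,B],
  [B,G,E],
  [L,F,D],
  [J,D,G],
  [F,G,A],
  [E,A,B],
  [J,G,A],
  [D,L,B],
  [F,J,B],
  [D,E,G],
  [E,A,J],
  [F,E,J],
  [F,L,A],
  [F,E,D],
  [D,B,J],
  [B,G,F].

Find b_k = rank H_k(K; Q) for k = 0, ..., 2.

Order the vertices as A < B < D < E < F < G < J < L. Listing each simplex with vertices in this order, K has dimension 2 with simplices:

  0-simplices (8): A, B, D, E, F, G, J, L
  1-simplices (24): AB, AE, AF, AG, AJ, AL, BD, BE, BF, BG, BJ, BL, DE, DF, DG, DJ, DL, EF, EG, EJ, FG, FJ, FL, GJ
  2-simplices (16): ABE, ABL, AEJ, AFG, AFL, AGJ, BDJ, BDL, BEG, BFG, BFJ, DEF, DEG, DFL, DGJ, EFJ

Hence C_0 ≅ Z^8, C_1 ≅ Z^24, C_2 ≅ Z^16.

The boundary map ∂_1: C_1 → C_0 maps an edge to its endpoints' difference, ∂[p,q] = q − p.
As a 8×24 matrix over Z this has rank 7, with invariant factors (1,1,1,1,1,1,1).

Boundary ∂_2: C_2 → C_1 maps a triangle to the signed sum of its edges. For instance
  ∂BEG = EG − BG + BE,
  ∂AGJ = GJ − AJ + AG.
This gives a 24×16 integer matrix of rank 15; reducing to Smith normal form yields diagonal entries (1,1,1,1,1,1,1,1,1,1,1,1,1,1,1).

Now H_k = ker ∂_k / im ∂_{k+1}, so:

  H_0: rank C_0 − rank ∂_1 = 8 − 7 = 1, and the invariant factors of ∂_1 are all 1, so H_0 ≅ Z.
  H_1: rank ker ∂_1 − rank ∂_2 = (24 − 7) − 15 = 2, and the invariant factors of ∂_2 are all 1, so H_1 ≅ Z^2.
  H_2: rank ker ∂_2 − rank ∂_3 = (16 − 15) − 0 = 1, and there is no ∂_3, so H_2 ≅ Z.

Hence the Betti numbers are b_0 = 1, b_1 = 2, b_2 = 1.

b_0 = 1, b_1 = 2, b_2 = 1.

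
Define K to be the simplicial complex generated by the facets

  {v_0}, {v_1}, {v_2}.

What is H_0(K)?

H_0 ≅ Z^3.

We work with the vertex ordering v_0 < v_1 < v_2. The simplices of K, each written with vertices in increasing order, are:

  0-simplices (3): [v_0], [v_1], [v_2]

Hence C_0 ≅ Z^3.

Reading off H_k = ker ∂_k / im ∂_{k+1}:

  H_0: rank C_0 − rank ∂_1 = 3 − 0 = 3, and there is no ∂_1, so H_0 = Z^3.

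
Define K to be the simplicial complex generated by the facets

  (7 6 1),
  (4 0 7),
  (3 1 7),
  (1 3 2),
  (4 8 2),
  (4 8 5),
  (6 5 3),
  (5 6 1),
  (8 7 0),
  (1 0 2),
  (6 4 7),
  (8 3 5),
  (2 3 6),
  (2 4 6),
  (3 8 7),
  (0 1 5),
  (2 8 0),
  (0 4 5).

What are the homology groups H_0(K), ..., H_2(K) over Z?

H_0 = Z,  H_1 = Z ⊕ Z/2,  H_2 = 0.

Take the total order 0 < 1 < 2 < 3 < 4 < 5 < 6 < 7 < 8 on the vertex set. Then K (dimension 2) consists of the simplices:

  0-simplices (9): [0], [1], [2], [3], [4], [5], [6], [7], [8]
  1-simplices (27): (27 of them)
  2-simplices (18): [0,1,2], [0,1,5], [0,2,8], [0,4,5], [0,4,7], [0,7,8], [1,2,3], [1,3,7], [1,5,6], [1,6,7], [2,3,6], [2,4,6], [2,4,8], [3,5,6], [3,5,8], [3,7,8], [4,5,8], [4,6,7]

so the chain groups are C_0 ≅ Z^9, C_1 ≅ Z^27, C_2 ≅ Z^18.

Boundary ∂_1: C_1 → C_0 is given by ∂[p,q] = [q] − [p]. For instance
  ∂[0,4] = [4] − [0].
The resulting 9×27 matrix has rank 8, and its Smith normal form has invariant factors (1,1,1,1,1,1,1,1).

The boundary map ∂_2: C_2 → C_1 acts by ∂[p,q,r] = [q,r] − [p,r] + [p,q]. For instance
  ∂[2,4,6] = [4,6] − [2,6] + [2,4],
  ∂[0,1,5] = [1,5] − [0,5] + [0,1].
This gives a 27×18 integer matrix of rank 18; reducing to Smith normal form yields diagonal entries (1,1,1,1,1,1,1,1,1,1,1,1,1,1,1,1,1,2).

Reading off H_k = ker ∂_k / im ∂_{k+1}:

  H_0: rank C_0 − rank ∂_1 = 9 − 8 = 1, and the invariant factors of ∂_1 are all 1, so H_0 = Z.
  H_1: rank ker ∂_1 − rank ∂_2 = (27 − 8) − 18 = 1, and ∂_2 has invariant factor 2 > 1, so H_1 = Z ⊕ Z/2.
  H_2: rank ker ∂_2 − rank ∂_3 = (18 − 18) − 0 = 0, and there is no ∂_3, so H_2 = 0.

As a check, the Euler characteristic is 9 − 27 + 18 = 0, which agrees with 1 − 1 + 0 = 0.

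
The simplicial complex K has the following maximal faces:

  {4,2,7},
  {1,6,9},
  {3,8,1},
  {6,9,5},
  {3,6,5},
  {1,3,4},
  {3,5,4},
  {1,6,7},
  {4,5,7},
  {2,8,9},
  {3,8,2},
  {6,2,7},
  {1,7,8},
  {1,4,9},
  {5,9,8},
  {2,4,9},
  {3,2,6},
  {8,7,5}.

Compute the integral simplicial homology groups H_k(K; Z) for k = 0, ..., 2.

We work with the vertex ordering 1 < 2 < 3 < 4 < 5 < 6 < 7 < 8 < 9. The simplices of K, each written with vertices in increasing order, are:

  0-simplices (9): [1], [2], [3], [4], [5], [6], [7], [8], [9]
  1-simplices (27): (27 of them)
  2-simplices (18): [1,3,4], [1,3,8], [1,4,9], [1,6,7], [1,6,9], [1,7,8], [2,3,6], [2,3,8], [2,4,7], [2,4,9], [2,6,7], [2,8,9], [3,4,5], [3,5,6], [4,5,7], [5,6,9], [5,7,8], [5,8,9]

giving chain groups C_0 ≅ Z^9, C_1 ≅ Z^27, C_2 ≅ Z^18.

∂_1: C_1 → C_0 sends each edge [p,q] (with p < q) to q − p.
As a 9×27 matrix over Z this has rank 8, with invariant factors (1,1,1,1,1,1,1,1).

Boundary ∂_2: C_2 → C_1 acts by ∂[p,q,r] = [q,r] − [p,r] + [p,q]. For instance
  ∂[1,3,4] = [3,4] − [1,4] + [1,3],
  ∂[5,6,9] = [6,9] − [5,9] + [5,6].
This gives a 27×18 integer matrix of rank 17; reducing to Smith normal form yields diagonal entries (1,1,1,1,1,1,1,1,1,1,1,1,1,1,1,1,1).

From H_k ≅ ker(∂_k) / im(∂_{k+1}) we obtain:

  H_0: rank C_0 − rank ∂_1 = 9 − 8 = 1, and the invariant factors of ∂_1 are all 1, so H_0 ≅ Z.
  H_1: rank ker ∂_1 − rank ∂_2 = (27 − 8) − 17 = 2, and the invariant factors of ∂_2 are all 1, so H_1 ≅ Z^2.
  H_2: rank ker ∂_2 − rank ∂_3 = (18 − 17) − 0 = 1, and there is no ∂_3, so H_2 ≅ Z.

H_0 ≅ Z,  H_1 ≅ Z^2,  H_2 ≅ Z.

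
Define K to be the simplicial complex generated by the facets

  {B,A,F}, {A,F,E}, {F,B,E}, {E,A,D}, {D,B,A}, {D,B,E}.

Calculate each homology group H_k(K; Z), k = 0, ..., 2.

H_0 ≅ Z,  H_1 = 0,  H_2 ≅ Z.

Order the vertices as A < B < D < E < F. Listing each simplex with vertices in this order, K has dimension 2 with simplices:

  0-simplices (5): A, B, D, E, F
  1-simplices (9): AB, AD, AE, AF, BD, BE, BF, DE, EF
  2-simplices (6): ABD, ABF, ADE, AEF, BDE, BEF

giving chain groups C_0 ≅ Z^5, C_1 ≅ Z^9, C_2 ≅ Z^6.

∂_1: C_1 → C_0 sends each edge [p,q] (with p < q) to q − p. For instance
  ∂DE = E − D.
As a 5×9 matrix over Z this has rank 4, with invariant factors (1,1,1,1).

The boundary map ∂_2: C_2 → C_1 sends each 2-simplex [p,q,r] to [q,r] − [p,r] + [p,q]. For instance
  ∂BEF = EF − BF + BE,
  ∂ADE = DE − AE + AD.
The resulting 9×6 matrix has rank 5, and its Smith normal form has invariant factors (1,1,1,1,1).

Now H_k = ker ∂_k / im ∂_{k+1}, so:

  H_0: rank C_0 − rank ∂_1 = 5 − 4 = 1, and the invariant factors of ∂_1 are all 1, so H_0 ≅ Z.
  H_1: rank ker ∂_1 − rank ∂_2 = (9 − 4) − 5 = 0, and the invariant factors of ∂_2 are all 1, so H_1 ≅ 0.
  H_2: rank ker ∂_2 − rank ∂_3 = (6 − 5) − 0 = 1, and there is no ∂_3, so H_2 ≅ Z.

(K is a triangulation of the 2-sphere S^2.)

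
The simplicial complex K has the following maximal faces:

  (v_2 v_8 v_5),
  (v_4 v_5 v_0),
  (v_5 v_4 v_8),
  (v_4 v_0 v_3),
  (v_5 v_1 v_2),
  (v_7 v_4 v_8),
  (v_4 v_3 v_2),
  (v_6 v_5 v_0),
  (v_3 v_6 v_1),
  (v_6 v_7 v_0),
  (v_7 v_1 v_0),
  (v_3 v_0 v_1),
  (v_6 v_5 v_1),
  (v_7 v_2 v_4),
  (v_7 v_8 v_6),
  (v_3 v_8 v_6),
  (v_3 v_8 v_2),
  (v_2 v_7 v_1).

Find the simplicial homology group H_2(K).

H_2 ≅ 0.

Take the total order v_0 < v_1 < v_2 < v_3 < v_4 < v_5 < v_6 < v_7 < v_8 on the vertex set. Then K (dimension 2) consists of the simplices:

  0-simplices (9): [v_0], [v_1], [v_2], [v_3], [v_4], [v_5], [v_6], [v_7], [v_8]
  1-simplices (27): (27 of them)
  2-simplices (18): (18 of them)

Hence C_0 ≅ Z^9, C_1 ≅ Z^27, C_2 ≅ Z^18.

Boundary ∂_1: C_1 → C_0 maps an edge to its endpoints' difference, ∂[p,q] = q − p.
This gives a 9×27 integer matrix of rank 8; reducing to Smith normal form yields diagonal entries (1,1,1,1,1,1,1,1).

Boundary ∂_2: C_2 → C_1 maps a triangle to the signed sum of its edges. For instance
  ∂[v_1,v_3,v_6] = [v_3,v_6] − [v_1,v_6] + [v_1,v_3],
  ∂[v_0,v_6,v_7] = [v_6,v_7] − [v_0,v_7] + [v_0,v_6].
This gives a 27×18 integer matrix of rank 18; reducing to Smith normal form yields diagonal entries (1,1,1,1,1,1,1,1,1,1,1,1,1,1,1,1,1,2).

Reading off H_k = ker ∂_k / im ∂_{k+1}:

  H_2: rank ker ∂_2 − rank ∂_3 = (18 − 18) − 0 = 0, and there is no ∂_3, so H_2 = 0.

(K is a triangulation of the Klein bottle.)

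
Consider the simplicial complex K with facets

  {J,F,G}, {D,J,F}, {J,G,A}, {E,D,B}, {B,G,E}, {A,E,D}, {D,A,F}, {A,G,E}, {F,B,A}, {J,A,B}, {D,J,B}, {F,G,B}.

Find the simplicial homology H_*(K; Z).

H_0 ≅ Z,  H_1 ≅ Z/2,  H_2 = 0.

Fix the vertex order A < B < D < E < F < G < J and write every simplex with vertices in increasing order. Then dim K = 2 and the simplices of K are:

  0-simplices (7): A, B, D, E, F, G, J
  1-simplices (18): AB, AD, AE, AF, AG, AJ, BD, BE, BF, BG, BJ, DE, DF, DJ, EG, FG, FJ, GJ
  2-simplices (12): ABF, ABJ, ADE, ADF, AEG, AGJ, BDE, BDJ, BEG, BFG, DFJ, FGJ

Hence C_0 ≅ Z^7, C_1 ≅ Z^18, C_2 ≅ Z^12.

∂_1: C_1 → C_0 maps an edge to its endpoints' difference, ∂[p,q] = q − p. For instance
  ∂EG = G − E.
The 7×18 boundary matrix has rank 6 and Smith normal form diag(1,1,1,1,1,1).

∂_2: C_2 → C_1 sends each 2-simplex [p,q,r] to [q,r] − [p,r] + [p,q]. For instance
  ∂FGJ = GJ − FJ + FG,
  ∂ABF = BF − AF + AB.
The 18×12 boundary matrix has rank 12 and Smith normal form diag(1,1,1,1,1,1,1,1,1,1,1,2).

From H_k ≅ ker(∂_k) / im(∂_{k+1}) we obtain:

  H_0: rank C_0 − rank ∂_1 = 7 − 6 = 1, and the invariant factors of ∂_1 are all 1, so H_0 = Z.
  H_1: rank ker ∂_1 − rank ∂_2 = (18 − 6) − 12 = 0, and ∂_2 has invariant factor 2 > 1, so H_1 = Z/2.
  H_2: rank ker ∂_2 − rank ∂_3 = (12 − 12) − 0 = 0, and there is no ∂_3, so H_2 = 0.

As a check, the Euler characteristic is 7 − 18 + 12 = 1, which agrees with 1 − 0 + 0 = 1.
(K is a triangulation of the real projective plane RP^2.)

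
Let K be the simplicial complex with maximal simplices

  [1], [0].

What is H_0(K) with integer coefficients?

We work with the vertex ordering 0 < 1. The simplices of K, each written with vertices in increasing order, are:

  0-simplices (2): [0], [1]

so the chain groups are C_0 ≅ Z^2.

Computing H_k = (kernel of ∂_k) / (image of ∂_{k+1}):

  H_0: rank C_0 − rank ∂_1 = 2 − 0 = 2, and there is no ∂_1, so H_0 ≅ Z^2.

(K is a triangulation of a set of 2 points.)

H_0 ≅ Z^2.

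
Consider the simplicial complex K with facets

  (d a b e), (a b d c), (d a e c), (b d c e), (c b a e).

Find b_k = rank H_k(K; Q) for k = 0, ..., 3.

We work with the vertex ordering a < b < c < d < e. The simplices of K, each written with vertices in increasing order, are:

  0-simplices (5): a, b, c, d, e
  1-simplices (10): ab, ac, ad, ae, bc, bd, be, cd, ce, de
  2-simplices (10): abc, abd, abe, acd, ace, ade, bcd, bce, bde, cde
  3-simplices (5): abcd, abce, abde, acde, bcde

so the chain groups are C_0 ≅ Z^5, C_1 ≅ Z^10, C_2 ≅ Z^10, C_3 ≅ Z^5.

Boundary ∂_1: C_1 → C_0 is given by ∂[p,q] = [q] − [p].
The 5×10 boundary matrix has rank 4 and Smith normal form diag(1,1,1,1).

∂_2: C_2 → C_1 sends each 2-simplex [p,q,r] to [q,r] − [p,r] + [p,q]. For instance
  ∂abc = bc − ac + ab,
  ∂abe = be − ae + ab.
The 10×10 boundary matrix has rank 6 and Smith normal form diag(1,1,1,1,1,1).

Boundary ∂_3: C_3 → C_2 sends each 3-simplex σ to the alternating sum Σ_i (−1)^i (σ with its i-th vertex removed). For instance
  ∂abcd = bcd − acd + abd − abc,
  ∂abde = bde − ade + abe − abd.
The 10×5 boundary matrix has rank 4 and Smith normal form diag(1,1,1,1).

Now H_k = ker ∂_k / im ∂_{k+1}, so:

  H_0: rank C_0 − rank ∂_1 = 5 − 4 = 1, and the invariant factors of ∂_1 are all 1, so H_0 = Z.
  H_1: rank ker ∂_1 − rank ∂_2 = (10 − 4) − 6 = 0, and the invariant factors of ∂_2 are all 1, so H_1 = 0.
  H_2: rank ker ∂_2 − rank ∂_3 = (10 − 6) − 4 = 0, and the invariant factors of ∂_3 are all 1, so H_2 = 0.
  H_3: rank ker ∂_3 − rank ∂_4 = (5 − 4) − 0 = 1, and there is no ∂_4, so H_3 = Z.

(K is a triangulation of the 3-sphere S^3.)

Hence the Betti numbers are b_0 = 1, b_1 = 0, b_2 = 0, b_3 = 1.

b_0 = 1, b_1 = 0, b_2 = 0, b_3 = 1.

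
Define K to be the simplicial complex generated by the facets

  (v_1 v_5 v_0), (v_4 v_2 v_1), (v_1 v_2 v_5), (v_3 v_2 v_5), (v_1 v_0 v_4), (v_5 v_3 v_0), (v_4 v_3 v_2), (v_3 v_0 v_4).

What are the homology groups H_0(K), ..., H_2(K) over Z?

K has 6 vertices, 12 edges, 8 triangles.
rank ∂_0 = 0, rank ∂_1 = 5 ⇒ b_0 = 6 − 0 − 5 = 1; all invariant factors of ∂_1 are 1 so no torsion. So H_0 ≅ Z.
rank ∂_1 = 5, rank ∂_2 = 7 ⇒ b_1 = 12 − 5 − 7 = 0; all invariant factors of ∂_2 are 1 so no torsion. So H_1 ≅ 0.
rank ∂_2 = 7, rank ∂_3 = 0 ⇒ b_2 = 8 − 7 − 0 = 1. So H_2 ≅ Z.

H_0 = Z,  H_1 = 0,  H_2 = Z.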